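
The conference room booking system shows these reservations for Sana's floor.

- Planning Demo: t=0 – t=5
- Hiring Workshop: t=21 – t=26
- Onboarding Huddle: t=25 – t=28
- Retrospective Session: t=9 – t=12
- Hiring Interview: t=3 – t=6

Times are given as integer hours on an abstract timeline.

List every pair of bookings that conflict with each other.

Sorted by start: Planning Demo, Hiring Interview, Retrospective Session, Hiring Workshop, Onboarding Huddle.
Hiring Interview starts before Planning Demo ends → Planning Demo and Hiring Interview overlap.
Retrospective Session starts after Planning Demo ends, so nothing later overlaps Planning Demo either.
Retrospective Session starts after Hiring Interview ends, so nothing later overlaps Hiring Interview either.
Hiring Workshop starts after Retrospective Session ends, so nothing later overlaps Retrospective Session either.
Onboarding Huddle starts before Hiring Workshop ends → Hiring Workshop and Onboarding Huddle overlap.

Hiring Interview & Planning Demo, Hiring Workshop & Onboarding Huddle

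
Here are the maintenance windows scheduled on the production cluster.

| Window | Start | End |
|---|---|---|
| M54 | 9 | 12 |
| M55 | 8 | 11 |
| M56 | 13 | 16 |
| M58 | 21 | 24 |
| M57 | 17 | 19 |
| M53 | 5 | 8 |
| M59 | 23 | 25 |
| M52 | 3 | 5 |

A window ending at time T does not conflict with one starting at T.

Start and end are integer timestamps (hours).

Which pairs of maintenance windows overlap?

M54 & M55, M58 & M59

Two intervals overlap when each starts before the other ends.
Sorted by start: M52, M53, M55, M54, M56, M57, M58, M59.
M53 starts exactly when M52 ends (back-to-back, no overlap); M52 is clear from here.
M55 starts exactly when M53 ends (back-to-back, no overlap); M53 is clear from here.
M54 starts before M55 ends → M55 and M54 overlap.
M56 starts after M55 ends; M55 is clear from here.
M56 starts after M54 ends; M54 is clear from here.
M57 starts after M56 ends; M56 is clear from here.
M58 starts after M57 ends; M57 is clear from here.
M59 starts before M58 ends → M58 and M59 overlap.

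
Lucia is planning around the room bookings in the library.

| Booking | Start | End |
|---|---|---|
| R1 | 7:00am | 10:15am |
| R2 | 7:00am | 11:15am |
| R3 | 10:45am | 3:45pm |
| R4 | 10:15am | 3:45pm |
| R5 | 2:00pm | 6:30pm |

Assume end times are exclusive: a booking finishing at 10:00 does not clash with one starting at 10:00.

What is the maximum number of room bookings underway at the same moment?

Sort all start/end points and keep a running count:
7:00am start R1 → 1
7:00am start R2 → 2
10:15am end R1 → 1
10:15am start R4 → 2
10:45am start R3 → 3
11:15am end R2 → 2
2:00pm start R5 → 3
3:45pm end R3 → 2
3:45pm end R4 → 1
6:30pm end R5 → 0
Peak is 3, at 10:45am (R2, R3, R4).

3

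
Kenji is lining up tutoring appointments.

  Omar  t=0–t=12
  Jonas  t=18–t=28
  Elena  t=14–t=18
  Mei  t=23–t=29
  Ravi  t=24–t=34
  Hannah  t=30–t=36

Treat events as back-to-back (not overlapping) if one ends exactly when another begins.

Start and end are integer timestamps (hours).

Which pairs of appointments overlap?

Two intervals overlap when each starts before the other ends.
Sorted by start: Omar, Elena, Jonas, Mei, Ravi, Hannah.
Elena starts after Omar ends; Omar is clear from here.
Jonas starts exactly when Elena ends (back-to-back, no overlap); Elena is clear from here.
Mei starts before Jonas ends → Jonas and Mei overlap.
Ravi starts before Jonas ends → Jonas and Ravi overlap.
Hannah starts after Jonas ends.
Ravi starts before Mei ends → Mei and Ravi overlap.
Hannah starts after Mei ends.
Hannah starts before Ravi ends → Ravi and Hannah overlap.

Hannah & Ravi, Jonas & Mei, Jonas & Ravi, Mei & Ravi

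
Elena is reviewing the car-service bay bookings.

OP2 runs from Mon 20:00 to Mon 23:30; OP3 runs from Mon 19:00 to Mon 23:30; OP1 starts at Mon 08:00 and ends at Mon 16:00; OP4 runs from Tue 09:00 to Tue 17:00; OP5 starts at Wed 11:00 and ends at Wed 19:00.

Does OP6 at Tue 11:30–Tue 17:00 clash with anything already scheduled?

OP1: ends Mon 16:00 at or before OP6 starts Tue 11:30 → clear.
OP3: ends Mon 23:30 at or before OP6 starts Tue 11:30 → clear.
OP2: ends Mon 23:30 at or before OP6 starts Tue 11:30 → clear.
OP4: starts Tue 09:00 before OP6 ends Tue 17:00, and ends Tue 17:00 after OP6 starts Tue 11:30 → overlap.
OP5: starts Wed 11:00 at or after OP6 ends Tue 17:00 → clear.
OP6 overlaps OP4.

Yes — it overlaps OP4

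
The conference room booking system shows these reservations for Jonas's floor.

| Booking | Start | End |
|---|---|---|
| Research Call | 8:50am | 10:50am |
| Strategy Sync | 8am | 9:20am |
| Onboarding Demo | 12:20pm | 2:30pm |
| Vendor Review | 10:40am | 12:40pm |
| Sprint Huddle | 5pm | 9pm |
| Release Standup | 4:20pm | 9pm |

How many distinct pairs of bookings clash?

Two intervals overlap when each starts before the other ends.
Sorted by start: Strategy Sync, Research Call, Vendor Review, Onboarding Demo, Release Standup, Sprint Huddle.
Research Call starts before Strategy Sync ends → Strategy Sync and Research Call overlap.
Vendor Review starts after Strategy Sync ends — done with Strategy Sync.
Vendor Review starts before Research Call ends → Research Call and Vendor Review overlap.
Onboarding Demo starts after Research Call ends — done with Research Call.
Onboarding Demo starts before Vendor Review ends → Vendor Review and Onboarding Demo overlap.
Release Standup starts after Vendor Review ends — done with Vendor Review.
Release Standup starts after Onboarding Demo ends — done with Onboarding Demo.
Sprint Huddle starts before Release Standup ends → Release Standup and Sprint Huddle overlap.
Overlapping pairs: Onboarding Demo & Vendor Review, Release Standup & Sprint Huddle, Research Call & Strategy Sync, Research Call & Vendor Review — 4 in total.

4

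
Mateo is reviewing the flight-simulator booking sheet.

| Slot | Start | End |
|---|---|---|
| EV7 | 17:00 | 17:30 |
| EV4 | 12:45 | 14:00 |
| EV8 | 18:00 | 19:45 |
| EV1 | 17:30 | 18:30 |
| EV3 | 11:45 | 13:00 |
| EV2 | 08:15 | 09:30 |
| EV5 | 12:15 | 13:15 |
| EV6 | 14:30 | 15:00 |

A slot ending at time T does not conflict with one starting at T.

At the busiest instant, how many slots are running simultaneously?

Walk through starts and ends in time order (an end at T is processed before a start at T):
08:15 start EV2 → 1
09:30 end EV2 → 0
11:45 start EV3 → 1
12:15 start EV5 → 2
12:45 start EV4 → 3
13:00 end EV3 → 2
13:15 end EV5 → 1
14:00 end EV4 → 0
14:30 start EV6 → 1
15:00 end EV6 → 0
17:00 start EV7 → 1
17:30 end EV7 → 0
17:30 start EV1 → 1
18:00 start EV8 → 2
18:30 end EV1 → 1
19:45 end EV8 → 0
Peak is 3, at 12:45 (EV3, EV4, EV5).

3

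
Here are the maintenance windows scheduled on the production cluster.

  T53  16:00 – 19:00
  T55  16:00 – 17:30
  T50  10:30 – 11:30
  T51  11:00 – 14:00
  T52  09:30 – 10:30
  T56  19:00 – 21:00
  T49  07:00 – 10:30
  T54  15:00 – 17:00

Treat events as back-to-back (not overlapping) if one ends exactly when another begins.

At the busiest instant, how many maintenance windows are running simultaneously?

Sort all start/end points and keep a running count:
07:00 start T49 → 1
09:30 start T52 → 2
10:30 end T49 → 1
10:30 end T52 → 0
10:30 start T50 → 1
11:00 start T51 → 2
11:30 end T50 → 1
14:00 end T51 → 0
15:00 start T54 → 1
16:00 start T53 → 2
16:00 start T55 → 3
17:00 end T54 → 2
17:30 end T55 → 1
19:00 end T53 → 0
19:00 start T56 → 1
21:00 end T56 → 0
Peak is 3, at 16:00 (T53, T54, T55).

3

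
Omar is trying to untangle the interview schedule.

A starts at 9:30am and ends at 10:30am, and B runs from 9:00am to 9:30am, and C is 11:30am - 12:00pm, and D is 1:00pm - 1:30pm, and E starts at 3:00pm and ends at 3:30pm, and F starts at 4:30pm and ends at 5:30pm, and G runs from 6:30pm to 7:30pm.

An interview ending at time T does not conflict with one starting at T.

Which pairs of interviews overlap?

Check each pair: they overlap iff neither finishes before the other starts.
Sorted by start: B, A, C, D, E, F, G.
A starts exactly when B ends (back-to-back, no overlap), so B has no further overlaps.
C starts after A ends, so A has no further overlaps.
D starts after C ends, so C has no further overlaps.
E starts after D ends, so D has no further overlaps.
F starts after E ends, so E has no further overlaps.
G starts after F ends.

no overlapping pairs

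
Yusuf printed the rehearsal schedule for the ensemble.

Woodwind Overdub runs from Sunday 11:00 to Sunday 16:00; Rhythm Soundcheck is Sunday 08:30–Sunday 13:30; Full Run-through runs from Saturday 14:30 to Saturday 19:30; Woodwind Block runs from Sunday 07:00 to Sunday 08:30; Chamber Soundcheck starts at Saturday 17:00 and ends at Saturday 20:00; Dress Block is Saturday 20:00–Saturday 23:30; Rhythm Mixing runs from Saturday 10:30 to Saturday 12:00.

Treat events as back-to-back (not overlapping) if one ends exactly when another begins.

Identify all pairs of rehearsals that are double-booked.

Chamber Soundcheck & Full Run-through, Rhythm Soundcheck & Woodwind Overdub

Sorted by start: Rhythm Mixing, Full Run-through, Chamber Soundcheck, Dress Block, Woodwind Block, Rhythm Soundcheck, Woodwind Overdub.
Full Run-through starts after Rhythm Mixing ends — done with Rhythm Mixing.
Chamber Soundcheck starts before Full Run-through ends → Full Run-through and Chamber Soundcheck overlap.
Dress Block starts after Full Run-through ends — done with Full Run-through.
Dress Block starts exactly when Chamber Soundcheck ends (back-to-back, no overlap) — done with Chamber Soundcheck.
Woodwind Block starts after Dress Block ends — done with Dress Block.
Rhythm Soundcheck starts exactly when Woodwind Block ends (back-to-back, no overlap) — done with Woodwind Block.
Woodwind Overdub starts before Rhythm Soundcheck ends → Rhythm Soundcheck and Woodwind Overdub overlap.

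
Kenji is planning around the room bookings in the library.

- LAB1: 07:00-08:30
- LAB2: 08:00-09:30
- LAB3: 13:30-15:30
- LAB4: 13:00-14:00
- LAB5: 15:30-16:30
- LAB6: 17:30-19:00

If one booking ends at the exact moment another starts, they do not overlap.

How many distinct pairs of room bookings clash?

2

Sorted by start: LAB1, LAB2, LAB4, LAB3, LAB5, LAB6.
LAB2 starts before LAB1 ends → LAB1 and LAB2 overlap.
LAB4 starts after LAB1 ends; LAB1 is clear from here.
LAB4 starts after LAB2 ends; LAB2 is clear from here.
LAB3 starts before LAB4 ends → LAB4 and LAB3 overlap.
LAB5 starts after LAB4 ends; LAB4 is clear from here.
LAB5 starts exactly when LAB3 ends (back-to-back, no overlap); LAB3 is clear from here.
LAB6 starts after LAB5 ends.
Overlapping pairs: LAB1 & LAB2, LAB3 & LAB4 — 2 in total.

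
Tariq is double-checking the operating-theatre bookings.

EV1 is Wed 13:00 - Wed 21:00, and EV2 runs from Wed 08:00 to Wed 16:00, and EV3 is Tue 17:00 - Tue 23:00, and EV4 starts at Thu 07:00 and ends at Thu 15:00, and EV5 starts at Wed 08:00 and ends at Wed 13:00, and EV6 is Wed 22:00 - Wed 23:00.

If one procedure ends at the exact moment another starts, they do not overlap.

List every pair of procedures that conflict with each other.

Sorted by start: EV3, EV2, EV5, EV1, EV6, EV4.
EV2 starts after EV3 ends, so EV3 has no further overlaps.
EV5 starts before EV2 ends → EV2 and EV5 overlap.
EV1 starts before EV2 ends → EV2 and EV1 overlap.
EV6 starts after EV2 ends, so EV2 has no further overlaps.
EV1 starts exactly when EV5 ends (back-to-back, no overlap), so EV5 has no further overlaps.
EV6 starts after EV1 ends, so EV1 has no further overlaps.
EV4 starts after EV6 ends.

EV1 & EV2, EV2 & EV5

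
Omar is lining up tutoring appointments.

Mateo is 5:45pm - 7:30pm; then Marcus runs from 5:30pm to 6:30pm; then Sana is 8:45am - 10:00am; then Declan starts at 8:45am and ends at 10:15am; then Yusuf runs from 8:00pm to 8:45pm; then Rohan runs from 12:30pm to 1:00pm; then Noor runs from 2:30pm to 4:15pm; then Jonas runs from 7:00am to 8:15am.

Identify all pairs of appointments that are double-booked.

Sorted by start: Jonas, Sana, Declan, Rohan, Noor, Marcus, Mateo, Yusuf.
Sana starts after Jonas ends — done with Jonas.
Declan starts before Sana ends → Sana and Declan overlap.
Rohan starts after Sana ends — done with Sana.
Rohan starts after Declan ends — done with Declan.
Noor starts after Rohan ends — done with Rohan.
Marcus starts after Noor ends — done with Noor.
Mateo starts before Marcus ends → Marcus and Mateo overlap.
Yusuf starts after Marcus ends.
Yusuf starts after Mateo ends.

Declan & Sana, Marcus & Mateo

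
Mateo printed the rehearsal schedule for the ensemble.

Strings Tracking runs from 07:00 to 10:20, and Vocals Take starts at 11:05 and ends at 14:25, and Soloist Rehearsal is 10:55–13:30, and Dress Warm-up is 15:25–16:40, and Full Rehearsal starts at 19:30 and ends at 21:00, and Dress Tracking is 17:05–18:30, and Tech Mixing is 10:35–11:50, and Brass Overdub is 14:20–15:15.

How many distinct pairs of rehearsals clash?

Two intervals overlap when each starts before the other ends.
Sorted by start: Strings Tracking, Tech Mixing, Soloist Rehearsal, Vocals Take, Brass Overdub, Dress Warm-up, Dress Tracking, Full Rehearsal.
Tech Mixing starts after Strings Tracking ends, so Strings Tracking has no further overlaps.
Soloist Rehearsal starts before Tech Mixing ends → Tech Mixing and Soloist Rehearsal overlap.
Vocals Take starts before Tech Mixing ends → Tech Mixing and Vocals Take overlap.
Brass Overdub starts after Tech Mixing ends, so Tech Mixing has no further overlaps.
Vocals Take starts before Soloist Rehearsal ends → Soloist Rehearsal and Vocals Take overlap.
Brass Overdub starts after Soloist Rehearsal ends, so Soloist Rehearsal has no further overlaps.
Brass Overdub starts before Vocals Take ends → Vocals Take and Brass Overdub overlap.
Dress Warm-up starts after Vocals Take ends, so Vocals Take has no further overlaps.
Dress Warm-up starts after Brass Overdub ends, so Brass Overdub has no further overlaps.
Dress Tracking starts after Dress Warm-up ends, so Dress Warm-up has no further overlaps.
Full Rehearsal starts after Dress Tracking ends.
Overlapping pairs: Brass Overdub & Vocals Take, Soloist Rehearsal & Tech Mixing, Soloist Rehearsal & Vocals Take, Tech Mixing & Vocals Take — 4 in total.

4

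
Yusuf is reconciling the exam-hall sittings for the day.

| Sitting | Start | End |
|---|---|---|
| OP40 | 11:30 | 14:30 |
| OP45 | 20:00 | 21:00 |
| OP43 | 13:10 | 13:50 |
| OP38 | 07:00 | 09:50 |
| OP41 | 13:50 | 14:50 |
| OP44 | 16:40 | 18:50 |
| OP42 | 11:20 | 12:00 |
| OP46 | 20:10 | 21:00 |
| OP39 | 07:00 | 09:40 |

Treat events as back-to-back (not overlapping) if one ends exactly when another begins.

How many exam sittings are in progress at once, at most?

2

Sweep the timeline, counting +1 at each start and −1 at each end (ends before starts at a tie):
07:00 start OP38 → 1
07:00 start OP39 → 2
09:40 end OP39 → 1
09:50 end OP38 → 0
11:20 start OP42 → 1
11:30 start OP40 → 2
12:00 end OP42 → 1
13:10 start OP43 → 2
13:50 end OP43 → 1
13:50 start OP41 → 2
14:30 end OP40 → 1
14:50 end OP41 → 0
16:40 start OP44 → 1
18:50 end OP44 → 0
20:00 start OP45 → 1
20:10 start OP46 → 2
21:00 end OP45 → 1
21:00 end OP46 → 0
Peak is 2, at 07:00 (OP38, OP39).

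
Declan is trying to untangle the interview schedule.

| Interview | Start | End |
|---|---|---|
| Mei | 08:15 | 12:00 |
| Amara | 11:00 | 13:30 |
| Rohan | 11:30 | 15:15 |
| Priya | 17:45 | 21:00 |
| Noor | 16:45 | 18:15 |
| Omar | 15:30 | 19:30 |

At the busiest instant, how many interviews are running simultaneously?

Walk through starts and ends in time order (an end at T is processed before a start at T):
08:15 start Mei → 1
11:00 start Amara → 2
11:30 start Rohan → 3
12:00 end Mei → 2
13:30 end Amara → 1
15:15 end Rohan → 0
15:30 start Omar → 1
16:45 start Noor → 2
17:45 start Priya → 3
18:15 end Noor → 2
19:30 end Omar → 1
21:00 end Priya → 0
Peak is 3, at 11:30 (Amara, Mei, Rohan).

3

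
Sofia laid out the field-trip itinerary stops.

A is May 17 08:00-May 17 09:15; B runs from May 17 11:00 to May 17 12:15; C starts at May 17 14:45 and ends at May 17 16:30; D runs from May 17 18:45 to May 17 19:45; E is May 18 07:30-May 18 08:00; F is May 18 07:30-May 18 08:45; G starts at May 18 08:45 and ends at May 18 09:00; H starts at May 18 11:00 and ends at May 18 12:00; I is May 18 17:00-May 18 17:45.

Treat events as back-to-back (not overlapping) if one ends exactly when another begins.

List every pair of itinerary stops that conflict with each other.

E & F

Sorted by start: A, B, C, D, E, F, G, H, I.
B starts after A ends, so nothing later overlaps A either.
C starts after B ends, so nothing later overlaps B either.
D starts after C ends, so nothing later overlaps C either.
E starts after D ends, so nothing later overlaps D either.
F starts before E ends → E and F overlap.
G starts after E ends, so nothing later overlaps E either.
G starts exactly when F ends (back-to-back, no overlap), so nothing later overlaps F either.
H starts after G ends, so nothing later overlaps G either.
I starts after H ends.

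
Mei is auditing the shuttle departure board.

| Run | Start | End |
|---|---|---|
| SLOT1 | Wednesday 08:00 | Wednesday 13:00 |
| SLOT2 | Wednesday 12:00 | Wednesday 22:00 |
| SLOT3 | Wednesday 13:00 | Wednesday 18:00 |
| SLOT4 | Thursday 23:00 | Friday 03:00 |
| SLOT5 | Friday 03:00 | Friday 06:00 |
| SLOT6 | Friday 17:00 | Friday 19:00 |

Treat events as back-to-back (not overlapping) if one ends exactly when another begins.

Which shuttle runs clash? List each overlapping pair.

Sorted by start: SLOT1, SLOT2, SLOT3, SLOT4, SLOT5, SLOT6.
SLOT2 starts before SLOT1 ends → SLOT1 and SLOT2 overlap.
SLOT3 starts exactly when SLOT1 ends (back-to-back, no overlap) — done with SLOT1.
SLOT3 starts before SLOT2 ends → SLOT2 and SLOT3 overlap.
SLOT4 starts after SLOT2 ends — done with SLOT2.
SLOT4 starts after SLOT3 ends — done with SLOT3.
SLOT5 starts exactly when SLOT4 ends (back-to-back, no overlap) — done with SLOT4.
SLOT6 starts after SLOT5 ends.

SLOT1 & SLOT2, SLOT2 & SLOT3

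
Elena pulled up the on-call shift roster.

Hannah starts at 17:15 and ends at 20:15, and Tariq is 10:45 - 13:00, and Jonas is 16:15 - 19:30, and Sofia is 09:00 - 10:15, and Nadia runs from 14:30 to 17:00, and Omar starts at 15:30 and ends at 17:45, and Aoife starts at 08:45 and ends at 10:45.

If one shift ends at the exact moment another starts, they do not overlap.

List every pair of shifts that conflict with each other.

Aoife & Sofia, Hannah & Jonas, Hannah & Omar, Jonas & Nadia, Jonas & Omar, Nadia & Omar

Sorted by start: Aoife, Sofia, Tariq, Nadia, Omar, Jonas, Hannah.
Sofia starts before Aoife ends → Aoife and Sofia overlap.
Tariq starts exactly when Aoife ends (back-to-back, no overlap) — done with Aoife.
Tariq starts after Sofia ends — done with Sofia.
Nadia starts after Tariq ends — done with Tariq.
Omar starts before Nadia ends → Nadia and Omar overlap.
Jonas starts before Nadia ends → Nadia and Jonas overlap.
Hannah starts after Nadia ends.
Jonas starts before Omar ends → Omar and Jonas overlap.
Hannah starts before Omar ends → Omar and Hannah overlap.
Hannah starts before Jonas ends → Jonas and Hannah overlap.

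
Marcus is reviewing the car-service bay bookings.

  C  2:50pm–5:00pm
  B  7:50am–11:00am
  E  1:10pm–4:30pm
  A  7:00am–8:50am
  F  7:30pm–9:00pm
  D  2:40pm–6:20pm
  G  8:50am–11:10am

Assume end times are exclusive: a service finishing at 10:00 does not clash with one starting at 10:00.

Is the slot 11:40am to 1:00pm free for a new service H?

Yes — the slot is free

A: ends 8:50am at or before H starts 11:40am → clear.
B: ends 11:00am at or before H starts 11:40am → clear.
G: ends 11:10am at or before H starts 11:40am → clear.
E: starts 1:10pm at or after H ends 1:00pm → clear.
D: starts 2:40pm at or after H ends 1:00pm → clear.
C: starts 2:50pm at or after H ends 1:00pm → clear.
F: starts 7:30pm at or after H ends 1:00pm → clear.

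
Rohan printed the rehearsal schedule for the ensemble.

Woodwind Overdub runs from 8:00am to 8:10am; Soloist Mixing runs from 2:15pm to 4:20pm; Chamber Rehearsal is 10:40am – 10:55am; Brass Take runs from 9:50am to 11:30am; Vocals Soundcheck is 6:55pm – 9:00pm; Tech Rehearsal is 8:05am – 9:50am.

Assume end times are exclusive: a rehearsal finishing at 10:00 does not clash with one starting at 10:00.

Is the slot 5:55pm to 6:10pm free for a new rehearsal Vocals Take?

Woodwind Overdub: ends 8:10am at or before Vocals Take starts 5:55pm → clear.
Tech Rehearsal: ends 9:50am at or before Vocals Take starts 5:55pm → clear.
Brass Take: ends 11:30am at or before Vocals Take starts 5:55pm → clear.
Chamber Rehearsal: ends 10:55am at or before Vocals Take starts 5:55pm → clear.
Soloist Mixing: ends 4:20pm at or before Vocals Take starts 5:55pm → clear.
Vocals Soundcheck: starts 6:55pm at or after Vocals Take ends 6:10pm → clear.

Yes — the slot is free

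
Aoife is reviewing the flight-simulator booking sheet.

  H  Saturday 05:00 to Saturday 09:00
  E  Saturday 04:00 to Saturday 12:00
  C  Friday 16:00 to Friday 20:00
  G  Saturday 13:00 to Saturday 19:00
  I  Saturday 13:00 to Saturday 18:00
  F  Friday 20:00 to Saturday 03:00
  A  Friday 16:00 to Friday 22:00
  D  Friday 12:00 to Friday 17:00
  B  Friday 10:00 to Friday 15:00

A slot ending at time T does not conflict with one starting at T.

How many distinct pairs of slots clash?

7

Sorted by start: B, D, A, C, F, E, H, G, I.
D starts before B ends → B and D overlap.
A starts after B ends — done with B.
A starts before D ends → D and A overlap.
C starts before D ends → D and C overlap.
F starts after D ends — done with D.
C starts before A ends → A and C overlap.
F starts before A ends → A and F overlap.
E starts after A ends — done with A.
F starts exactly when C ends (back-to-back, no overlap) — done with C.
E starts after F ends — done with F.
H starts before E ends → E and H overlap.
G starts after E ends — done with E.
G starts after H ends — done with H.
I starts before G ends → G and I overlap.
Overlapping pairs: A & C, A & D, A & F, B & D, C & D, E & H, G & I — 7 in total.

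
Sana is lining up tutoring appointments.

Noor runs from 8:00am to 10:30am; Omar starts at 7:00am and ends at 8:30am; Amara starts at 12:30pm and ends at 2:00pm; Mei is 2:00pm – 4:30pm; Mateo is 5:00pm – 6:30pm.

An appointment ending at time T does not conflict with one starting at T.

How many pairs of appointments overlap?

Two intervals overlap when each starts before the other ends.
Sorted by start: Omar, Noor, Amara, Mei, Mateo.
Noor starts before Omar ends → Omar and Noor overlap.
Amara starts after Omar ends, so nothing later overlaps Omar either.
Amara starts after Noor ends, so nothing later overlaps Noor either.
Mei starts exactly when Amara ends (back-to-back, no overlap), so nothing later overlaps Amara either.
Mateo starts after Mei ends.
Overlapping pairs: Noor & Omar — 1 in total.

1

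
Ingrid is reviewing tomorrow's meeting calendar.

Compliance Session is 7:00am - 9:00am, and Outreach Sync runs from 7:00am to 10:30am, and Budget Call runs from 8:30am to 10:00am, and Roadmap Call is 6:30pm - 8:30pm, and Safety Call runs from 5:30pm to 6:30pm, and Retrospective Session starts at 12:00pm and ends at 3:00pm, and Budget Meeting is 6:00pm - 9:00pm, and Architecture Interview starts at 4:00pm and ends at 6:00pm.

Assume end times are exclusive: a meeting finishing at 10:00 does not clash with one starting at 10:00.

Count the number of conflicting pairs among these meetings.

6

Sorted by start: Compliance Session, Outreach Sync, Budget Call, Retrospective Session, Architecture Interview, Safety Call, Budget Meeting, Roadmap Call.
Outreach Sync starts before Compliance Session ends → Compliance Session and Outreach Sync overlap.
Budget Call starts before Compliance Session ends → Compliance Session and Budget Call overlap.
Retrospective Session starts after Compliance Session ends, so Compliance Session has no further overlaps.
Budget Call starts before Outreach Sync ends → Outreach Sync and Budget Call overlap.
Retrospective Session starts after Outreach Sync ends, so Outreach Sync has no further overlaps.
Retrospective Session starts after Budget Call ends, so Budget Call has no further overlaps.
Architecture Interview starts after Retrospective Session ends, so Retrospective Session has no further overlaps.
Safety Call starts before Architecture Interview ends → Architecture Interview and Safety Call overlap.
Budget Meeting starts exactly when Architecture Interview ends (back-to-back, no overlap), so Architecture Interview has no further overlaps.
Budget Meeting starts before Safety Call ends → Safety Call and Budget Meeting overlap.
Roadmap Call starts exactly when Safety Call ends (back-to-back, no overlap).
Roadmap Call starts before Budget Meeting ends → Budget Meeting and Roadmap Call overlap.
Overlapping pairs: Architecture Interview & Safety Call, Budget Call & Compliance Session, Budget Call & Outreach Sync, Budget Meeting & Roadmap Call, Budget Meeting & Safety Call, Compliance Session & Outreach Sync — 6 in total.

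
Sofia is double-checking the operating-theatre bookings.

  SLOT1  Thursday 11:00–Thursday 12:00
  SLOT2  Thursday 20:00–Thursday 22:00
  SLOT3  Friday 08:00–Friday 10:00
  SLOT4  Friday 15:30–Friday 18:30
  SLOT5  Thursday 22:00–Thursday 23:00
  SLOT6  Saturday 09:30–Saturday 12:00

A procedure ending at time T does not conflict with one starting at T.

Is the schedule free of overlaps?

Yes

Sorted by start: SLOT1, SLOT2, SLOT5, SLOT3, SLOT4, SLOT6.
SLOT2 starts after SLOT1 ends — done with SLOT1.
SLOT5 starts exactly when SLOT2 ends (back-to-back, no overlap) — done with SLOT2.
SLOT3 starts after SLOT5 ends — done with SLOT5.
SLOT4 starts after SLOT3 ends — done with SLOT3.
SLOT6 starts after SLOT4 ends.
Every pair is clear; the schedule has no overlaps.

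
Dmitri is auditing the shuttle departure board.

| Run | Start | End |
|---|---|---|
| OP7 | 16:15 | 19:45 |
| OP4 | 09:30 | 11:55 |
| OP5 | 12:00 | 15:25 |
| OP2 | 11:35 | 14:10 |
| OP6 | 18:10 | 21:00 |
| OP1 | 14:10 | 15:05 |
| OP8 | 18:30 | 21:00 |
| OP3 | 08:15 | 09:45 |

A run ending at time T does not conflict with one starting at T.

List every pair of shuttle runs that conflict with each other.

OP1 & OP5, OP2 & OP4, OP2 & OP5, OP3 & OP4, OP6 & OP7, OP6 & OP8, OP7 & OP8

Sorted by start: OP3, OP4, OP2, OP5, OP1, OP7, OP6, OP8.
OP4 starts before OP3 ends → OP3 and OP4 overlap.
OP2 starts after OP3 ends; OP3 is clear from here.
OP2 starts before OP4 ends → OP4 and OP2 overlap.
OP5 starts after OP4 ends; OP4 is clear from here.
OP5 starts before OP2 ends → OP2 and OP5 overlap.
OP1 starts exactly when OP2 ends (back-to-back, no overlap); OP2 is clear from here.
OP1 starts before OP5 ends → OP5 and OP1 overlap.
OP7 starts after OP5 ends; OP5 is clear from here.
OP7 starts after OP1 ends; OP1 is clear from here.
OP6 starts before OP7 ends → OP7 and OP6 overlap.
OP8 starts before OP7 ends → OP7 and OP8 overlap.
OP8 starts before OP6 ends → OP6 and OP8 overlap.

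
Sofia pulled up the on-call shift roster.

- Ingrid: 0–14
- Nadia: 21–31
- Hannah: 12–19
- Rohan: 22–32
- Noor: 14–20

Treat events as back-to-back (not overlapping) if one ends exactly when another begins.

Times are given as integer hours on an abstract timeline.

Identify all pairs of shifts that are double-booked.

Hannah & Ingrid, Hannah & Noor, Nadia & Rohan

Sorted by start: Ingrid, Hannah, Noor, Nadia, Rohan.
Hannah starts before Ingrid ends → Ingrid and Hannah overlap.
Noor starts exactly when Ingrid ends (back-to-back, no overlap) — done with Ingrid.
Noor starts before Hannah ends → Hannah and Noor overlap.
Nadia starts after Hannah ends — done with Hannah.
Nadia starts after Noor ends — done with Noor.
Rohan starts before Nadia ends → Nadia and Rohan overlap.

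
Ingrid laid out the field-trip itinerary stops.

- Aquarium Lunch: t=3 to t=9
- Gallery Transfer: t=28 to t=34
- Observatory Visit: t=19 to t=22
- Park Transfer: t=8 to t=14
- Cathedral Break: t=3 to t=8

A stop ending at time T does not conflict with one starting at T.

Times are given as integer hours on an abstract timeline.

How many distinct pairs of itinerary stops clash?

Sorted by start: Aquarium Lunch, Cathedral Break, Park Transfer, Observatory Visit, Gallery Transfer.
Cathedral Break starts before Aquarium Lunch ends → Aquarium Lunch and Cathedral Break overlap.
Park Transfer starts before Aquarium Lunch ends → Aquarium Lunch and Park Transfer overlap.
Observatory Visit starts after Aquarium Lunch ends, so nothing later overlaps Aquarium Lunch either.
Park Transfer starts exactly when Cathedral Break ends (back-to-back, no overlap), so nothing later overlaps Cathedral Break either.
Observatory Visit starts after Park Transfer ends, so nothing later overlaps Park Transfer either.
Gallery Transfer starts after Observatory Visit ends.
Overlapping pairs: Aquarium Lunch & Cathedral Break, Aquarium Lunch & Park Transfer — 2 in total.

2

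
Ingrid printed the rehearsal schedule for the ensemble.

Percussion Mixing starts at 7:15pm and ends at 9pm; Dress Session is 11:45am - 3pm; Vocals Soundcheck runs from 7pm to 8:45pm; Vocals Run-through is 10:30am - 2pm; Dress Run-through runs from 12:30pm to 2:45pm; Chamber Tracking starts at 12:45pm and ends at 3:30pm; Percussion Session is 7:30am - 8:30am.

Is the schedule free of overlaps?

Two intervals overlap when each starts before the other ends.
Sorted by start: Percussion Session, Vocals Run-through, Dress Session, Dress Run-through, Chamber Tracking, Vocals Soundcheck, Percussion Mixing.
Vocals Run-through starts after Percussion Session ends — done with Percussion Session.
Dress Session starts before Vocals Run-through ends → Vocals Run-through and Dress Session overlap.
That's a conflict, so the schedule is not conflict-free.

No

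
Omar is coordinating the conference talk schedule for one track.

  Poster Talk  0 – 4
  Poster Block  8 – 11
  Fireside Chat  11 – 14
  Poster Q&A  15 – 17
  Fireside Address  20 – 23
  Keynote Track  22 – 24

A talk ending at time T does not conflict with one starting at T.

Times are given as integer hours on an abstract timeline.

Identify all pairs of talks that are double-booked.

Fireside Address & Keynote Track

Sorted by start: Poster Talk, Poster Block, Fireside Chat, Poster Q&A, Fireside Address, Keynote Track.
Poster Block starts after Poster Talk ends; Poster Talk is clear from here.
Fireside Chat starts exactly when Poster Block ends (back-to-back, no overlap); Poster Block is clear from here.
Poster Q&A starts after Fireside Chat ends; Fireside Chat is clear from here.
Fireside Address starts after Poster Q&A ends; Poster Q&A is clear from here.
Keynote Track starts before Fireside Address ends → Fireside Address and Keynote Track overlap.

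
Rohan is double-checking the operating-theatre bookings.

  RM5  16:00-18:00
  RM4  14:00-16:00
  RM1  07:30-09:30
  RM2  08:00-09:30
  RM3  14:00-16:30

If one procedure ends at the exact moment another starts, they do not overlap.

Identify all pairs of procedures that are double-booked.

RM1 & RM2, RM3 & RM4, RM3 & RM5

Sorted by start: RM1, RM2, RM3, RM4, RM5.
RM2 starts before RM1 ends → RM1 and RM2 overlap.
RM3 starts after RM1 ends; RM1 is clear from here.
RM3 starts after RM2 ends; RM2 is clear from here.
RM4 starts before RM3 ends → RM3 and RM4 overlap.
RM5 starts before RM3 ends → RM3 and RM5 overlap.
RM5 starts exactly when RM4 ends (back-to-back, no overlap).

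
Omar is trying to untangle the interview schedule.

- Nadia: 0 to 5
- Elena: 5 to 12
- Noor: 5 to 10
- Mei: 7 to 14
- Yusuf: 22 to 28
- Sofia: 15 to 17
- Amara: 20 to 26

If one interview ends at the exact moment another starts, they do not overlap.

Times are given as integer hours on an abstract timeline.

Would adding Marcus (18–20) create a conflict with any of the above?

No — it doesn't clash with anything

Nadia: ends 5 at or before Marcus starts 18 → clear.
Elena: ends 12 at or before Marcus starts 18 → clear.
Noor: ends 10 at or before Marcus starts 18 → clear.
Mei: ends 14 at or before Marcus starts 18 → clear.
Sofia: ends 17 at or before Marcus starts 18 → clear.
Amara: starts 20 at or after Marcus ends 20 → clear.
Yusuf: starts 22 at or after Marcus ends 20 → clear.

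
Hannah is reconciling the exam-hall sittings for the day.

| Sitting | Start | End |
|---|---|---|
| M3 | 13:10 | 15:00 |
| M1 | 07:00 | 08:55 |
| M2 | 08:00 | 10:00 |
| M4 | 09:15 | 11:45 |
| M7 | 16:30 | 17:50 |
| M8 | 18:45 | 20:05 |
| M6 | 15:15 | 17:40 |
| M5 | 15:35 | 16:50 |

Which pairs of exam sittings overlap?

M1 & M2, M2 & M4, M5 & M6, M5 & M7, M6 & M7

Two intervals overlap when each starts before the other ends.
Sorted by start: M1, M2, M4, M3, M6, M5, M7, M8.
M2 starts before M1 ends → M1 and M2 overlap.
M4 starts after M1 ends — done with M1.
M4 starts before M2 ends → M2 and M4 overlap.
M3 starts after M2 ends — done with M2.
M3 starts after M4 ends — done with M4.
M6 starts after M3 ends — done with M3.
M5 starts before M6 ends → M6 and M5 overlap.
M7 starts before M6 ends → M6 and M7 overlap.
M8 starts after M6 ends.
M7 starts before M5 ends → M5 and M7 overlap.
M8 starts after M5 ends.
M8 starts after M7 ends.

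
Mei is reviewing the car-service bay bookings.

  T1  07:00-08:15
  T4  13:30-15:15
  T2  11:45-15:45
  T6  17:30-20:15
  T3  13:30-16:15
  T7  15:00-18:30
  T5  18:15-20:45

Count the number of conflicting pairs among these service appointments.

9

Sorted by start: T1, T2, T3, T4, T7, T6, T5.
T2 starts after T1 ends; T1 is clear from here.
T3 starts before T2 ends → T2 and T3 overlap.
T4 starts before T2 ends → T2 and T4 overlap.
T7 starts before T2 ends → T2 and T7 overlap.
T6 starts after T2 ends; T2 is clear from here.
T4 starts before T3 ends → T3 and T4 overlap.
T7 starts before T3 ends → T3 and T7 overlap.
T6 starts after T3 ends; T3 is clear from here.
T7 starts before T4 ends → T4 and T7 overlap.
T6 starts after T4 ends; T4 is clear from here.
T6 starts before T7 ends → T7 and T6 overlap.
T5 starts before T7 ends → T7 and T5 overlap.
T5 starts before T6 ends → T6 and T5 overlap.
Overlapping pairs: T2 & T3, T2 & T4, T2 & T7, T3 & T4, T3 & T7, T4 & T7, T5 & T6, T5 & T7, T6 & T7 — 9 in total.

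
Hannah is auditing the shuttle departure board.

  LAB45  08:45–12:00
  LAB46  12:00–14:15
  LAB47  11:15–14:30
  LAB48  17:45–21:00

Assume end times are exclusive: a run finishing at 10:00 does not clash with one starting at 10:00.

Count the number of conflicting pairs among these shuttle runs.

2

Sorted by start: LAB45, LAB47, LAB46, LAB48.
LAB47 starts before LAB45 ends → LAB45 and LAB47 overlap.
LAB46 starts exactly when LAB45 ends (back-to-back, no overlap) — done with LAB45.
LAB46 starts before LAB47 ends → LAB47 and LAB46 overlap.
LAB48 starts after LAB47 ends.
LAB48 starts after LAB46 ends.
Overlapping pairs: LAB45 & LAB47, LAB46 & LAB47 — 2 in total.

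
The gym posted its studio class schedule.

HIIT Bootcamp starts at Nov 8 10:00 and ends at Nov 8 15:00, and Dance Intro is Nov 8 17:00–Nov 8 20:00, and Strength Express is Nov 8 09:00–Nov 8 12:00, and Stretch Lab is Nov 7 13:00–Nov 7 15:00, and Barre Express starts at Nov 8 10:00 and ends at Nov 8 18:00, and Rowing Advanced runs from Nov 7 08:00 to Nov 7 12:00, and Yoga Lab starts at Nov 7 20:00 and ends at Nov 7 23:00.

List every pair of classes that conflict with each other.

Sorted by start: Rowing Advanced, Stretch Lab, Yoga Lab, Strength Express, HIIT Bootcamp, Barre Express, Dance Intro.
Stretch Lab starts after Rowing Advanced ends, so Rowing Advanced has no further overlaps.
Yoga Lab starts after Stretch Lab ends, so Stretch Lab has no further overlaps.
Strength Express starts after Yoga Lab ends, so Yoga Lab has no further overlaps.
HIIT Bootcamp starts before Strength Express ends → Strength Express and HIIT Bootcamp overlap.
Barre Express starts before Strength Express ends → Strength Express and Barre Express overlap.
Dance Intro starts after Strength Express ends.
Barre Express starts before HIIT Bootcamp ends → HIIT Bootcamp and Barre Express overlap.
Dance Intro starts after HIIT Bootcamp ends.
Dance Intro starts before Barre Express ends → Barre Express and Dance Intro overlap.

Barre Express & Dance Intro, Barre Express & HIIT Bootcamp, Barre Express & Strength Express, HIIT Bootcamp & Strength Express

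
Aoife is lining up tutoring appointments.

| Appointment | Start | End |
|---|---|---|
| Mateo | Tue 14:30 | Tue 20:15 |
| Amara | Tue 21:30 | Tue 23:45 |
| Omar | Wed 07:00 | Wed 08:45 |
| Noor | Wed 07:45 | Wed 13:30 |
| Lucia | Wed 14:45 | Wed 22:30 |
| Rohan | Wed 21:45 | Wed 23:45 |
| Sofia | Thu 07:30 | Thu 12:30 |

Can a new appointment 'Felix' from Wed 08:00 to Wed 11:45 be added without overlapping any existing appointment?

Mateo: ends Tue 20:15 at or before Felix starts Wed 08:00 → clear.
Amara: ends Tue 23:45 at or before Felix starts Wed 08:00 → clear.
Omar: starts Wed 07:00 before Felix ends Wed 11:45, and ends Wed 08:45 after Felix starts Wed 08:00 → overlap.
Noor: starts Wed 07:45 before Felix ends Wed 11:45, and ends Wed 13:30 after Felix starts Wed 08:00 → overlap.
Lucia: starts Wed 14:45 at or after Felix ends Wed 11:45 → clear.
Rohan: starts Wed 21:45 at or after Felix ends Wed 11:45 → clear.
Sofia: starts Thu 07:30 at or after Felix ends Wed 11:45 → clear.
Felix overlaps Omar, Noor.

No — it overlaps Noor, Omar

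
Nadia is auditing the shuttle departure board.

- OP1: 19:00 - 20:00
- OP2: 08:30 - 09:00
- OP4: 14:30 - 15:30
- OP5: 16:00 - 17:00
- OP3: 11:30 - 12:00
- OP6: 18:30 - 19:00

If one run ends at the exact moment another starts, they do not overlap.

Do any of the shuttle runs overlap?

Sorted by start: OP2, OP3, OP4, OP5, OP6, OP1.
OP3 starts after OP2 ends, so OP2 has no further overlaps.
OP4 starts after OP3 ends, so OP3 has no further overlaps.
OP5 starts after OP4 ends, so OP4 has no further overlaps.
OP6 starts after OP5 ends, so OP5 has no further overlaps.
OP1 starts exactly when OP6 ends (back-to-back, no overlap).
Every pair is clear; the schedule has no overlaps.

No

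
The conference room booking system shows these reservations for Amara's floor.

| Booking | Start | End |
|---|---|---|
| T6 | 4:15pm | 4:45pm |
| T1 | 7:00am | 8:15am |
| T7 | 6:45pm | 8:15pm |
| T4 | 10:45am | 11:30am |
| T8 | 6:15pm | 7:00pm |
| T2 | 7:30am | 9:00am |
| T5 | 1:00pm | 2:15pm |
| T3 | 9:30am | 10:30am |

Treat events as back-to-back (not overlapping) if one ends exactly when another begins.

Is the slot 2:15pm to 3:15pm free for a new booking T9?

T1: ends 8:15am at or before T9 starts 2:15pm → clear.
T2: ends 9:00am at or before T9 starts 2:15pm → clear.
T3: ends 10:30am at or before T9 starts 2:15pm → clear.
T4: ends 11:30am at or before T9 starts 2:15pm → clear.
T5: ends 2:15pm at or before T9 starts 2:15pm → clear.
T6: starts 4:15pm at or after T9 ends 3:15pm → clear.
T8: starts 6:15pm at or after T9 ends 3:15pm → clear.
T7: starts 6:45pm at or after T9 ends 3:15pm → clear.

Yes — the slot is free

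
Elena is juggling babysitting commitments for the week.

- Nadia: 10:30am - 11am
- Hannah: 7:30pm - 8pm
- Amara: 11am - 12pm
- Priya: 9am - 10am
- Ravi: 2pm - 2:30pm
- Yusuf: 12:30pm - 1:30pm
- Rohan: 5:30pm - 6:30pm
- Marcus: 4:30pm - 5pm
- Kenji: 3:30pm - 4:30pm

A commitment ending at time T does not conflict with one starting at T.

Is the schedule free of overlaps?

Yes

Sorted by start: Priya, Nadia, Amara, Yusuf, Ravi, Kenji, Marcus, Rohan, Hannah.
Nadia starts after Priya ends — done with Priya.
Amara starts exactly when Nadia ends (back-to-back, no overlap) — done with Nadia.
Yusuf starts after Amara ends — done with Amara.
Ravi starts after Yusuf ends — done with Yusuf.
Kenji starts after Ravi ends — done with Ravi.
Marcus starts exactly when Kenji ends (back-to-back, no overlap) — done with Kenji.
Rohan starts after Marcus ends — done with Marcus.
Hannah starts after Rohan ends.
Every pair is clear; the schedule has no overlaps.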